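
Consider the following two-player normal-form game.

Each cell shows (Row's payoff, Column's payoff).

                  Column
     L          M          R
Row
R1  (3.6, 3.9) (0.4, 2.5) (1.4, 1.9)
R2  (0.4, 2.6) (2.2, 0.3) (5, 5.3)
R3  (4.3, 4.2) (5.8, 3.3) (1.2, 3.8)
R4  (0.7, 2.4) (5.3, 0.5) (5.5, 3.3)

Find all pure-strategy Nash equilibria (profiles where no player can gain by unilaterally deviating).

The pure Nash equilibria are (R3, L), (R4, R).

(R1, L): Row can switch to R3 (3.6 → 4.3). Not NE.
(R1, M): Row can switch to R2 (0.4 → 2.2). Not NE.
(R1, R): Row can switch to R2 (1.4 → 5). Not NE.
(R2, L): Row can switch to R1 (0.4 → 3.6). Not NE.
(R2, M): Row can switch to R3 (2.2 → 5.8). Not NE.
(R2, R): Row can switch to R4 (5 → 5.5). Not NE.
(R3, L): Row gets 4.3, best alternative 3.6; Column gets 4.2, best alternative 3.8. No profitable deviation — NE.
(R4, R): Row gets 5.5, best alternative 5; Column gets 3.3, best alternative 2.4. No profitable deviation — NE.
(The remaining 4 profiles each have a profitable deviation by the same check.)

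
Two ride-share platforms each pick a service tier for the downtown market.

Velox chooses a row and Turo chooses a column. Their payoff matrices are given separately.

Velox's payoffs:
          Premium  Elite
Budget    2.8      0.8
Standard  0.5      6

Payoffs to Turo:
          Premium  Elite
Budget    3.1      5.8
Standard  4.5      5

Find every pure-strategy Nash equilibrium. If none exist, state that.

The unique pure-strategy Nash equilibrium is (Standard, Elite).

(Budget, Premium): Turo can switch to Elite (3.1 → 5.8). Not NE.
(Budget, Elite): Velox can switch to Standard (0.8 → 6). Not NE.
(Standard, Premium): Velox can switch to Budget (0.5 → 2.8). Not NE.
(Standard, Elite): Velox gets 6, best alternative 0.8; Turo gets 5, best alternative 4.5. No profitable deviation — NE.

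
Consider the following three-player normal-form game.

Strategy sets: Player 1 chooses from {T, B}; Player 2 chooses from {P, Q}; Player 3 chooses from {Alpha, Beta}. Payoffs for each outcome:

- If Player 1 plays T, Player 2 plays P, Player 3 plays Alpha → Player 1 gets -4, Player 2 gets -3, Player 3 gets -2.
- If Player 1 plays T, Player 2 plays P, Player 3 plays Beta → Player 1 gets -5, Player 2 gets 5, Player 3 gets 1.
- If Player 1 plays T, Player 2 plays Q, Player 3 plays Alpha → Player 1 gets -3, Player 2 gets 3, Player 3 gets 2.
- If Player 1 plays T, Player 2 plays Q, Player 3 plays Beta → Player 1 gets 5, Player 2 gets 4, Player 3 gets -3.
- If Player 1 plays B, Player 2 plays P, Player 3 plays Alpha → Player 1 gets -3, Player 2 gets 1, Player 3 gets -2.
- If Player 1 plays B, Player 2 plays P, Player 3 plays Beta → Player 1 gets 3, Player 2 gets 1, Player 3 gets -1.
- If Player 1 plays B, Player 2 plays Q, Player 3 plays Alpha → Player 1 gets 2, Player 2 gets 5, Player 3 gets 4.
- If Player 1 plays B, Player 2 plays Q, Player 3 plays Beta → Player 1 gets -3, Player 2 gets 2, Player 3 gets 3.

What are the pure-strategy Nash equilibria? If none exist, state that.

(T, P, Alpha): Player 1 can switch to B (-4 → -3). Not NE.
(T, P, Beta): Player 1 can switch to B (-5 → 3). Not NE.
(T, Q, Alpha): Player 1 can switch to B (-3 → 2). Not NE.
(T, Q, Beta): Player 2 can switch to P (4 → 5). Not NE.
(B, P, Alpha): Player 2 can switch to Q (1 → 5). Not NE.
(B, P, Beta): Player 2 can switch to Q (1 → 2). Not NE.
(B, Q, Alpha): Player 1 gets 2, best alternative -3; Player 2 gets 5, best alternative 1; Player 3 gets 4, best alternative 3. No profitable deviation — NE.
(The remaining 1 profile has a profitable deviation by the same check.)

Pure NE: (B, Q, Alpha)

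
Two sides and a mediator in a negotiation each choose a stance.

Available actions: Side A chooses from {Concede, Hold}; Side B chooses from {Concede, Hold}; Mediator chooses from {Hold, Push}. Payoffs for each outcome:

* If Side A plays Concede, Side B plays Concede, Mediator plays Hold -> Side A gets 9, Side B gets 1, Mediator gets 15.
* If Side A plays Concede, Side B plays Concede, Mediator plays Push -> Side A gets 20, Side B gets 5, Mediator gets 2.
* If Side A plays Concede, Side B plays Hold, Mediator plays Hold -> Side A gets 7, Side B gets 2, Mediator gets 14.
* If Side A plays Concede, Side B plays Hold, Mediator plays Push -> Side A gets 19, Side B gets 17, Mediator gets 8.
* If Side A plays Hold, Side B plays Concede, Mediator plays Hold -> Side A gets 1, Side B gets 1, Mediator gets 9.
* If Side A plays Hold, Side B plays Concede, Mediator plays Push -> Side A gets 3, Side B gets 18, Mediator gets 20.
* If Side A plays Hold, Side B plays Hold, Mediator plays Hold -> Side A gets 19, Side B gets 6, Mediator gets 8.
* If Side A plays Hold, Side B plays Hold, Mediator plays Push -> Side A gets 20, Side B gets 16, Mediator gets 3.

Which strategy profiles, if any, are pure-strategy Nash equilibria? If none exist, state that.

The unique pure-strategy Nash equilibrium is (Hold, Hold, Hold).

For each strategy profile, look for a profitable unilateral deviation.
(Concede, Concede, Hold): Side B can switch to Hold (1 → 2). Not NE.
(Concede, Concede, Push): Side B can switch to Hold (5 → 17). Not NE.
(Concede, Hold, Hold): Side A can switch to Hold (7 → 19). Not NE.
(Concede, Hold, Push): Side A can switch to Hold (19 → 20). Not NE.
(Hold, Concede, Hold): Side A can switch to Concede (1 → 9). Not NE.
(Hold, Concede, Push): Side A can switch to Concede (3 → 20). Not NE.
(Hold, Hold, Hold): Side A gets 19, best alternative 7; Side B gets 6, best alternative 1; Mediator gets 8, best alternative 3. No profitable deviation — NE.
(Hold, Hold, Push): Side B can switch to Concede (16 → 18). Not NE.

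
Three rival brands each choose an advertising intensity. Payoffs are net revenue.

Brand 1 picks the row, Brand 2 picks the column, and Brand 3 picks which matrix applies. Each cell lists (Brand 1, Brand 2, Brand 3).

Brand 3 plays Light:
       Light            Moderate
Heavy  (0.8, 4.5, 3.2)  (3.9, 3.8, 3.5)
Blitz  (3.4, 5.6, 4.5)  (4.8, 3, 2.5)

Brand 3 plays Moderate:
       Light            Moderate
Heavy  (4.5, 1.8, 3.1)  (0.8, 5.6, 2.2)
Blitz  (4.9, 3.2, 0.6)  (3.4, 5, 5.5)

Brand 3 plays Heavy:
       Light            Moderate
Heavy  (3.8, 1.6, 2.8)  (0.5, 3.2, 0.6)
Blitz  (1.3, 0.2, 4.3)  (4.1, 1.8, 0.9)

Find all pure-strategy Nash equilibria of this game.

(Blitz, Light, Light), (Blitz, Moderate, Moderate)

Brand 1 against (Light, Light): payoffs 0.8, 3.4 → best response Blitz.
Brand 1 against (Light, Moderate): payoffs 4.5, 4.9 → best response Blitz.
Brand 1 against (Light, Heavy): payoffs 3.8, 1.3 → best response Heavy.
Brand 1 against (Moderate, Light): payoffs 3.9, 4.8 → best response Blitz.
Brand 1 against (Moderate, Moderate): payoffs 0.8, 3.4 → best response Blitz.
Brand 1 against (Moderate, Heavy): payoffs 0.5, 4.1 → best response Blitz.
Brand 2 against (Heavy, Light): payoffs 4.5, 3.8 → best response Light.
Brand 2 against (Heavy, Moderate): payoffs 1.8, 5.6 → best response Moderate.
Brand 2 against (Heavy, Heavy): payoffs 1.6, 3.2 → best response Moderate.
Brand 2 against (Blitz, Light): payoffs 5.6, 3 → best response Light.
Brand 2 against (Blitz, Moderate): payoffs 3.2, 5 → best response Moderate.
Brand 2 against (Blitz, Heavy): payoffs 0.2, 1.8 → best response Moderate.
Brand 3 against (Heavy, Light): payoffs 3.2, 3.1, 2.8 → best response Light.
Brand 3 against (Heavy, Moderate): payoffs 3.5, 2.2, 0.6 → best response Light.
Brand 3 against (Blitz, Light): payoffs 4.5, 0.6, 4.3 → best response Light.
Brand 3 against (Blitz, Moderate): payoffs 2.5, 5.5, 0.9 → best response Moderate.
Mutual best responses: (Blitz, Light, Light); (Blitz, Moderate, Moderate).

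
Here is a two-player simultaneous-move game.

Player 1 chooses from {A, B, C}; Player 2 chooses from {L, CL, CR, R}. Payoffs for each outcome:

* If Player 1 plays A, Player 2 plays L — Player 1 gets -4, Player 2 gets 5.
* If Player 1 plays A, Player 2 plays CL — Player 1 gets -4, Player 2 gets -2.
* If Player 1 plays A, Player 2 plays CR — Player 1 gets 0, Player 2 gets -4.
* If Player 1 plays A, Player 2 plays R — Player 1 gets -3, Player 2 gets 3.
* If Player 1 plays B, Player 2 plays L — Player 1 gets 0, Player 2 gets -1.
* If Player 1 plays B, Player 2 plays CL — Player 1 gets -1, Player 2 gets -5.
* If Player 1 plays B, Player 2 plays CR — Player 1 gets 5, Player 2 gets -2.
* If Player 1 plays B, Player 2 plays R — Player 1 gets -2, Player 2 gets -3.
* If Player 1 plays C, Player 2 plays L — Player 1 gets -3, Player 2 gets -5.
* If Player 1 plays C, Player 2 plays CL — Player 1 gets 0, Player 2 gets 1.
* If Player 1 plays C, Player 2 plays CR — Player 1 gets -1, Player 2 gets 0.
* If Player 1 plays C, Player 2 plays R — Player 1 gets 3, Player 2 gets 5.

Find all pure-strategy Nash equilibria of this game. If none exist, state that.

(A, L): Player 1 can switch to B (-4 → 0). Not NE.
(A, CL): Player 1 can switch to B (-4 → -1). Not NE.
(A, CR): Player 1 can switch to B (0 → 5). Not NE.
(A, R): Player 1 can switch to B (-3 → -2). Not NE.
(B, L): Player 1 gets 0, best alternative -3; Player 2 gets -1, best alternative -2. No profitable deviation — NE.
(B, CL): Player 1 can switch to C (-1 → 0). Not NE.
(B, CR): Player 2 can switch to L (-2 → -1). Not NE.
(B, R): Player 1 can switch to C (-2 → 3). Not NE.
(C, L): Player 1 can switch to B (-3 → 0). Not NE.
(C, CL): Player 2 can switch to R (1 → 5). Not NE.
(C, CR): Player 1 can switch to A (-1 → 0). Not NE.
(C, R): Player 1 gets 3, best alternative -2; Player 2 gets 5, best alternative 1. No profitable deviation — NE.

(B, L) and (C, R)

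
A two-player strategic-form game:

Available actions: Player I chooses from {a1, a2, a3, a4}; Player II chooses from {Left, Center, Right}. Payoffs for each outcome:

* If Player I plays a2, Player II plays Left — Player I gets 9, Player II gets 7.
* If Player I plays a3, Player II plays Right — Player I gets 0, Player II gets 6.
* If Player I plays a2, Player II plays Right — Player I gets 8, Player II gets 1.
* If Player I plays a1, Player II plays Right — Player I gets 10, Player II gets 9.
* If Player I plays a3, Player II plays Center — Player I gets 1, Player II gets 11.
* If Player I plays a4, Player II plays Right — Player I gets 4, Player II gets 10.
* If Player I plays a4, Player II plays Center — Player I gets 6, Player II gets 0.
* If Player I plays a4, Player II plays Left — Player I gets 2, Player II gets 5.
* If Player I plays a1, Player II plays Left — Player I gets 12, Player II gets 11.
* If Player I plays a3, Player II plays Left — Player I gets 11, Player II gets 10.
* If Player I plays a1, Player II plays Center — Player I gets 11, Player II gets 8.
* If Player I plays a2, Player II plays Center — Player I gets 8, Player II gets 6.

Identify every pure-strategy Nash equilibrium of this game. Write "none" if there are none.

Player I against Left: payoffs 12, 9, 11, 2 → best response a1.
Player I against Center: payoffs 11, 8, 1, 6 → best response a1.
Player I against Right: payoffs 10, 8, 0, 4 → best response a1.
Player II against a1: payoffs 11, 8, 9 → best response Left.
Player II against a2: payoffs 7, 6, 1 → best response Left.
Player II against a3: payoffs 10, 11, 6 → best response Center.
Player II against a4: payoffs 5, 0, 10 → best response Right.
Mutual best responses: (a1, Left).

The unique pure-strategy Nash equilibrium is (a1, Left).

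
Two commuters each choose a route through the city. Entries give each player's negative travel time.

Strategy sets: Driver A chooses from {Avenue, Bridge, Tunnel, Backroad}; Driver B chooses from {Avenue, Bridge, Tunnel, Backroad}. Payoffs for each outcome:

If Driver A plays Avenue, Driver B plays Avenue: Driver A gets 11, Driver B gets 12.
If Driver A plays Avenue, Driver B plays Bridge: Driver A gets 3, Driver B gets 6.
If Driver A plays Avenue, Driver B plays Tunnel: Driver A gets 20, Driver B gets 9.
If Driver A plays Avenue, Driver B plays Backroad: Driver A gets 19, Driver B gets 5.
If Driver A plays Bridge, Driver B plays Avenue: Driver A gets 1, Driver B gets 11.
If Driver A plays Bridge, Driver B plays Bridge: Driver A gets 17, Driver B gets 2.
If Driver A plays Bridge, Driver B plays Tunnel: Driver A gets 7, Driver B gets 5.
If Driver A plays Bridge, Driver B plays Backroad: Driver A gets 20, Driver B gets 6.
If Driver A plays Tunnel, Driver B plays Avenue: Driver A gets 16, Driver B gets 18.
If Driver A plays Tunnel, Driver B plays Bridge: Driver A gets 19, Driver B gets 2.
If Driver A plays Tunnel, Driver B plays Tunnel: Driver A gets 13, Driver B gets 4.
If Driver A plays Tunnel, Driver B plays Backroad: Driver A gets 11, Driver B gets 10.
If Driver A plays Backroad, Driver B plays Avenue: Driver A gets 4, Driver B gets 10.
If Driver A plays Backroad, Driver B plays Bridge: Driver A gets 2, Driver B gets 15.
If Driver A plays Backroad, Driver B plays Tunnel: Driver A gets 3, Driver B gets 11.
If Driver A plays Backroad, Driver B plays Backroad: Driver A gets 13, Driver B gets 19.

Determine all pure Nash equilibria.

For each player, find the best response to each opponent profile; mutual best responses are the pure NE.
Driver A against Avenue: payoffs 11, 1, 16, 4 → best response Tunnel.
Driver A against Bridge: payoffs 3, 17, 19, 2 → best response Tunnel.
Driver A against Tunnel: payoffs 20, 7, 13, 3 → best response Avenue.
Driver A against Backroad: payoffs 19, 20, 11, 13 → best response Bridge.
Driver B against Avenue: payoffs 12, 6, 9, 5 → best response Avenue.
Driver B against Bridge: payoffs 11, 2, 5, 6 → best response Avenue.
Driver B against Tunnel: payoffs 18, 2, 4, 10 → best response Avenue.
Driver B against Backroad: payoffs 10, 15, 11, 19 → best response Backroad.
Mutual best responses: (Tunnel, Avenue).

The unique pure-strategy Nash equilibrium is (Tunnel, Avenue).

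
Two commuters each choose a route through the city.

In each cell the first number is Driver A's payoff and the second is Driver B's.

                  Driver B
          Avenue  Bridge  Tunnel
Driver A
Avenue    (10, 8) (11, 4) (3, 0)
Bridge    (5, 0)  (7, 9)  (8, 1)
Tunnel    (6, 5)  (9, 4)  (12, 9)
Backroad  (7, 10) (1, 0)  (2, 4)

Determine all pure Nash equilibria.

Driver A against Avenue: payoffs 10, 5, 6, 7 → best response Avenue.
Driver A against Bridge: payoffs 11, 7, 9, 1 → best response Avenue.
Driver A against Tunnel: payoffs 3, 8, 12, 2 → best response Tunnel.
Driver B against Avenue: payoffs 8, 4, 0 → best response Avenue.
Driver B against Bridge: payoffs 0, 9, 1 → best response Bridge.
Driver B against Tunnel: payoffs 5, 4, 9 → best response Tunnel.
Driver B against Backroad: payoffs 10, 0, 4 → best response Avenue.
Mutual best responses: (Avenue, Avenue); (Tunnel, Tunnel).

(Avenue, Avenue) and (Tunnel, Tunnel)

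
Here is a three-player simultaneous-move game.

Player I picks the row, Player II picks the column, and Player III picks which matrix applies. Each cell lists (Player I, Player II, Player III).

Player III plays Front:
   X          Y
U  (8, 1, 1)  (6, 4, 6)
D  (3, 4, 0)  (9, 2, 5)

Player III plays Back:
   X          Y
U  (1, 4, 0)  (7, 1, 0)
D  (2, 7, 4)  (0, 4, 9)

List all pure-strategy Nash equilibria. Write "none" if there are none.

For each strategy profile, look for a profitable unilateral deviation.
(U, X, Front): Player II can switch to Y (1 → 4). Not NE.
(U, X, Back): Player I can switch to D (1 → 2). Not NE.
(U, Y, Front): Player I can switch to D (6 → 9). Not NE.
(U, Y, Back): Player II can switch to X (1 → 4). Not NE.
(D, X, Front): Player I can switch to U (3 → 8). Not NE.
(D, X, Back): Player I gets 2, best alternative 1; Player II gets 7, best alternative 4; Player III gets 4, best alternative 0. No profitable deviation — NE.
(D, Y, Front): Player II can switch to X (2 → 4). Not NE.
(The remaining 1 profile has a profitable deviation by the same check.)

The unique pure-strategy Nash equilibrium is (D, X, Back).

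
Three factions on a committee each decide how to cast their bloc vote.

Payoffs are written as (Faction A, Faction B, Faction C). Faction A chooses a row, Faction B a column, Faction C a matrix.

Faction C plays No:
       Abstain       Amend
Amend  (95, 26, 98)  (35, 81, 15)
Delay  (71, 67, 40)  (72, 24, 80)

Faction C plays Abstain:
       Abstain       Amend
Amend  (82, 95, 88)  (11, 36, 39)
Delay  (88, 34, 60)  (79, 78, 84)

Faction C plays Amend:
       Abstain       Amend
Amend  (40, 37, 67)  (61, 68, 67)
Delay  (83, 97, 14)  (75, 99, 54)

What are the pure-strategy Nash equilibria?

The unique pure-strategy Nash equilibrium is (Delay, Amend, Abstain).

Faction A against (Abstain, No): payoffs 95, 71 → best response Amend.
Faction A against (Abstain, Abstain): payoffs 82, 88 → best response Delay.
Faction A against (Abstain, Amend): payoffs 40, 83 → best response Delay.
Faction A against (Amend, No): payoffs 35, 72 → best response Delay.
Faction A against (Amend, Abstain): payoffs 11, 79 → best response Delay.
Faction A against (Amend, Amend): payoffs 61, 75 → best response Delay.
Faction B against (Amend, No): payoffs 26, 81 → best response Amend.
Faction B against (Amend, Abstain): payoffs 95, 36 → best response Abstain.
Faction B against (Amend, Amend): payoffs 37, 68 → best response Amend.
Faction B against (Delay, No): payoffs 67, 24 → best response Abstain.
Faction B against (Delay, Abstain): payoffs 34, 78 → best response Amend.
Faction B against (Delay, Amend): payoffs 97, 99 → best response Amend.
Faction C against (Amend, Abstain): payoffs 98, 88, 67 → best response No.
Faction C against (Amend, Amend): payoffs 15, 39, 67 → best response Amend.
Faction C against (Delay, Abstain): payoffs 40, 60, 14 → best response Abstain.
Faction C against (Delay, Amend): payoffs 80, 84, 54 → best response Abstain.
Mutual best responses: (Delay, Amend, Abstain).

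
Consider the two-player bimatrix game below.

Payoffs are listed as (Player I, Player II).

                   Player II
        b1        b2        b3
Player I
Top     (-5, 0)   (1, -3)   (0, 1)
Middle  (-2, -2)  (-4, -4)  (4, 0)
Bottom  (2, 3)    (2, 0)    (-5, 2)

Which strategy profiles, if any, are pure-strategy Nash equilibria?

(Top, b1): Player I can switch to Middle (-5 → -2). Not NE.
(Top, b2): Player I can switch to Bottom (1 → 2). Not NE.
(Top, b3): Player I can switch to Middle (0 → 4). Not NE.
(Middle, b1): Player I can switch to Bottom (-2 → 2). Not NE.
(Middle, b2): Player I can switch to Top (-4 → 1). Not NE.
(Middle, b3): Player I gets 4, best alternative 0; Player II gets 0, best alternative -2. No profitable deviation — NE.
(Bottom, b1): Player I gets 2, best alternative -2; Player II gets 3, best alternative 2. No profitable deviation — NE.
(Bottom, b2): Player II can switch to b1 (0 → 3). Not NE.
(The remaining 1 profile has a profitable deviation by the same check.)

The pure Nash equilibria are (Middle, b3); (Bottom, b1).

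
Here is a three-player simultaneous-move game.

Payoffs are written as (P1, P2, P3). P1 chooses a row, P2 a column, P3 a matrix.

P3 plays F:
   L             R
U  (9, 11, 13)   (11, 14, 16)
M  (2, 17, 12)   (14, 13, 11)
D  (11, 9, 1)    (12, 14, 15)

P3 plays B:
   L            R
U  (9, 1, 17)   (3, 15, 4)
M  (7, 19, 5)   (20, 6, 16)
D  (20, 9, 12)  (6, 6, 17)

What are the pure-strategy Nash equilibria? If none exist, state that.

(D, L, B)

Mark each player's best response to every combination of opponents' strategies; a profile where every player is best-responding is a pure Nash equilibrium.
P1 against (L, F): payoffs 9, 2, 11 → best response D.
P1 against (L, B): payoffs 9, 7, 20 → best response D.
P1 against (R, F): payoffs 11, 14, 12 → best response M.
P1 against (R, B): payoffs 3, 20, 6 → best response M.
P2 against (U, F): payoffs 11, 14 → best response R.
P2 against (U, B): payoffs 1, 15 → best response R.
P2 against (M, F): payoffs 17, 13 → best response L.
P2 against (M, B): payoffs 19, 6 → best response L.
P2 against (D, F): payoffs 9, 14 → best response R.
P2 against (D, B): payoffs 9, 6 → best response L.
P3 against (U, L): payoffs 13, 17 → best response B.
P3 against (U, R): payoffs 16, 4 → best response F.
P3 against (M, L): payoffs 12, 5 → best response F.
P3 against (M, R): payoffs 11, 16 → best response B.
P3 against (D, L): payoffs 1, 12 → best response B.
P3 against (D, R): payoffs 15, 17 → best response B.
Mutual best responses: (D, L, B).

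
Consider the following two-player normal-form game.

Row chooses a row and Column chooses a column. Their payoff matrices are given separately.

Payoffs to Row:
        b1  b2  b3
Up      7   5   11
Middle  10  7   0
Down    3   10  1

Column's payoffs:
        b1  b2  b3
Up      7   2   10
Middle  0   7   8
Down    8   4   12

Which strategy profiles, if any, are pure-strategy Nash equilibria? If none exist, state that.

Pure NE: (Up, b3)

(Up, b1): Row can switch to Middle (7 → 10). Not NE.
(Up, b2): Row can switch to Middle (5 → 7). Not NE.
(Up, b3): Row gets 11, best alternative 1; Column gets 10, best alternative 7. No profitable deviation — NE.
(Middle, b1): Column can switch to b2 (0 → 7). Not NE.
(Middle, b2): Row can switch to Down (7 → 10). Not NE.
(Middle, b3): Row can switch to Up (0 → 11). Not NE.
(Down, b1): Row can switch to Up (3 → 7). Not NE.
(Down, b2): Column can switch to b1 (4 → 8). Not NE.
(Down, b3): Row can switch to Up (1 → 11). Not NE.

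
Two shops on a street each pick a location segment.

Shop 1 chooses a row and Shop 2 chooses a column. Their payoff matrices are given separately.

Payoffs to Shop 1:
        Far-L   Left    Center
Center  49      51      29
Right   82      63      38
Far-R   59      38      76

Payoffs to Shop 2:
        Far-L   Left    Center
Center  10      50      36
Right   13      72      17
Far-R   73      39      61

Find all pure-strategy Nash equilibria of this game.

The unique pure-strategy Nash equilibrium is (Right, Left).

For each strategy profile, look for a profitable unilateral deviation.
(Center, Far-L): Shop 1 can switch to Right (49 → 82). Not NE.
(Center, Left): Shop 1 can switch to Right (51 → 63). Not NE.
(Center, Center): Shop 1 can switch to Right (29 → 38). Not NE.
(Right, Far-L): Shop 2 can switch to Left (13 → 72). Not NE.
(Right, Left): Shop 1 gets 63, best alternative 51; Shop 2 gets 72, best alternative 17. No profitable deviation — NE.
(Right, Center): Shop 1 can switch to Far-R (38 → 76). Not NE.
(Far-R, Far-L): Shop 1 can switch to Right (59 → 82). Not NE.
(Far-R, Left): Shop 1 can switch to Center (38 → 51). Not NE.
(Far-R, Center): Shop 2 can switch to Far-L (61 → 73). Not NE.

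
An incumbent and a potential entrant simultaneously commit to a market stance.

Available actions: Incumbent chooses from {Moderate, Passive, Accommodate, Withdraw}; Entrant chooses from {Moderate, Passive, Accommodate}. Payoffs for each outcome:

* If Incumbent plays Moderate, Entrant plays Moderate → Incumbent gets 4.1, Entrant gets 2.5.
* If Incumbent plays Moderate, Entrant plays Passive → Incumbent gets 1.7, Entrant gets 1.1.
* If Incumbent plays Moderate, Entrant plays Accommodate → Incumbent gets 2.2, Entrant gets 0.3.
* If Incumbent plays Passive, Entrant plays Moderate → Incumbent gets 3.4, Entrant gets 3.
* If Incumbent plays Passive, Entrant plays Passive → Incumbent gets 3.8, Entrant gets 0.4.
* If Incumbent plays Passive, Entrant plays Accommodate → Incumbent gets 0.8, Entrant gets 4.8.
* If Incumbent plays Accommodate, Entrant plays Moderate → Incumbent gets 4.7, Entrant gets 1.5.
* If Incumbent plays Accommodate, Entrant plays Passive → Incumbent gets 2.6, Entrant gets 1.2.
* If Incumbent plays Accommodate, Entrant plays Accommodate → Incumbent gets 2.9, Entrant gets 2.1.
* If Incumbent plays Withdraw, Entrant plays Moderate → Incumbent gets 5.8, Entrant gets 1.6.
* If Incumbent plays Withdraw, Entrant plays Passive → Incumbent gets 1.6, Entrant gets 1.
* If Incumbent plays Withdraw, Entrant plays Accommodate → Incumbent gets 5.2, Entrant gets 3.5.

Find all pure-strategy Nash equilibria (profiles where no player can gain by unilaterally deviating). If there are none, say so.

(Moderate, Moderate): Incumbent can switch to Accommodate (4.1 → 4.7). Not NE.
(Moderate, Passive): Incumbent can switch to Passive (1.7 → 3.8). Not NE.
(Moderate, Accommodate): Incumbent can switch to Accommodate (2.2 → 2.9). Not NE.
(Passive, Moderate): Incumbent can switch to Moderate (3.4 → 4.1). Not NE.
(Passive, Passive): Entrant can switch to Moderate (0.4 → 3). Not NE.
(Passive, Accommodate): Incumbent can switch to Moderate (0.8 → 2.2). Not NE.
(Accommodate, Moderate): Incumbent can switch to Withdraw (4.7 → 5.8). Not NE.
(Accommodate, Passive): Incumbent can switch to Passive (2.6 → 3.8). Not NE.
(Withdraw, Accommodate): Incumbent gets 5.2, best alternative 2.9; Entrant gets 3.5, best alternative 1.6. No profitable deviation — NE.
(The remaining 3 profiles each have a profitable deviation by the same check.)

(Withdraw, Accommodate)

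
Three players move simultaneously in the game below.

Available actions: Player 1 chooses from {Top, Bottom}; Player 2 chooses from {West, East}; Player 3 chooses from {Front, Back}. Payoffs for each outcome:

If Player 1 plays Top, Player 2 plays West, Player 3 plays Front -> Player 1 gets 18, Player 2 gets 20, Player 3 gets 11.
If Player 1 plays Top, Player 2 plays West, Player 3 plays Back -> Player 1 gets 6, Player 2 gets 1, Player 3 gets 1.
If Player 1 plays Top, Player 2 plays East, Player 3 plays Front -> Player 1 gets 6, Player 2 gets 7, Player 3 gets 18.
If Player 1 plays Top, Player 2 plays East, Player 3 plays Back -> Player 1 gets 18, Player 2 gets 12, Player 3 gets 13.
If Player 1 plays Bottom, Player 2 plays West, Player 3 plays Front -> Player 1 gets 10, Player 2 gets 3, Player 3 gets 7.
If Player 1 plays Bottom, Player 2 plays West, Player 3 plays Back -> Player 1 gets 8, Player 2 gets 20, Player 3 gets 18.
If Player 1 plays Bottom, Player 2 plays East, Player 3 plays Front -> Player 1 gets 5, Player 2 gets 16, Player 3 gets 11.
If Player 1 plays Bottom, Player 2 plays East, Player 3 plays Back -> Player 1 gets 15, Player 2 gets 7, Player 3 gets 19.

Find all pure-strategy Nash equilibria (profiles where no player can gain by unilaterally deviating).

For each player, find the best response to each opponent profile; mutual best responses are the pure NE.
Player 1 against (West, Front): payoffs 18, 10 → best response Top.
Player 1 against (West, Back): payoffs 6, 8 → best response Bottom.
Player 1 against (East, Front): payoffs 6, 5 → best response Top.
Player 1 against (East, Back): payoffs 18, 15 → best response Top.
Player 2 against (Top, Front): payoffs 20, 7 → best response West.
Player 2 against (Top, Back): payoffs 1, 12 → best response East.
Player 2 against (Bottom, Front): payoffs 3, 16 → best response East.
Player 2 against (Bottom, Back): payoffs 20, 7 → best response West.
Player 3 against (Top, West): payoffs 11, 1 → best response Front.
Player 3 against (Top, East): payoffs 18, 13 → best response Front.
Player 3 against (Bottom, West): payoffs 7, 18 → best response Back.
Player 3 against (Bottom, East): payoffs 11, 19 → best response Back.
Mutual best responses: (Top, West, Front); (Bottom, West, Back).

The pure Nash equilibria are (Top, West, Front) and (Bottom, West, Back).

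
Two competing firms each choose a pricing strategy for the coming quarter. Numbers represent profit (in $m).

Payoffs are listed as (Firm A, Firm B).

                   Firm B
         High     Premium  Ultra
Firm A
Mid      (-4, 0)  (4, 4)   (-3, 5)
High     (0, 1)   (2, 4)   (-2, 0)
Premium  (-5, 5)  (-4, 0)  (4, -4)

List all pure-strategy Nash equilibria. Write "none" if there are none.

Mark each player's best response to every combination of opponents' strategies; a profile where every player is best-responding is a pure Nash equilibrium.
Firm A against High: payoffs -4, 0, -5 → best response High.
Firm A against Premium: payoffs 4, 2, -4 → best response Mid.
Firm A against Ultra: payoffs -3, -2, 4 → best response Premium.
Firm B against Mid: payoffs 0, 4, 5 → best response Ultra.
Firm B against High: payoffs 1, 4, 0 → best response Premium.
Firm B against Premium: payoffs 5, 0, -4 → best response High.
No profile is a mutual best response for all players.

There is no pure-strategy Nash equilibrium.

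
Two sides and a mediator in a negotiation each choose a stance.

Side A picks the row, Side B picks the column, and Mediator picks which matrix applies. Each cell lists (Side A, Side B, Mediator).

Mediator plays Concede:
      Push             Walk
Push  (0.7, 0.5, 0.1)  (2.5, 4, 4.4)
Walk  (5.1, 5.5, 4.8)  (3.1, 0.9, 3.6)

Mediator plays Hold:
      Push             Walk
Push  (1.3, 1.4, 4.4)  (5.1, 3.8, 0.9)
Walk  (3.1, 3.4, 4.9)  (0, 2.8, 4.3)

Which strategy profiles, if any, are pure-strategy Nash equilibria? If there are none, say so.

Pure NE: (Walk, Push, Hold)

Side A against (Push, Concede): payoffs 0.7, 5.1 → best response Walk.
Side A against (Push, Hold): payoffs 1.3, 3.1 → best response Walk.
Side A against (Walk, Concede): payoffs 2.5, 3.1 → best response Walk.
Side A against (Walk, Hold): payoffs 5.1, 0 → best response Push.
Side B against (Push, Concede): payoffs 0.5, 4 → best response Walk.
Side B against (Push, Hold): payoffs 1.4, 3.8 → best response Walk.
Side B against (Walk, Concede): payoffs 5.5, 0.9 → best response Push.
Side B against (Walk, Hold): payoffs 3.4, 2.8 → best response Push.
Mediator against (Push, Push): payoffs 0.1, 4.4 → best response Hold.
Mediator against (Push, Walk): payoffs 4.4, 0.9 → best response Concede.
Mediator against (Walk, Push): payoffs 4.8, 4.9 → best response Hold.
Mediator against (Walk, Walk): payoffs 3.6, 4.3 → best response Hold.
Mutual best responses: (Walk, Push, Hold).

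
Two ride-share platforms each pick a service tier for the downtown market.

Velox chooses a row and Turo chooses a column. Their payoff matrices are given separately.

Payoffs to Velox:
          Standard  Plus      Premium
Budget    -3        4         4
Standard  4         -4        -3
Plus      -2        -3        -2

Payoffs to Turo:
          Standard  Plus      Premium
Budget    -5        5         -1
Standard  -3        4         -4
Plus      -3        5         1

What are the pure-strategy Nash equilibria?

For each strategy profile, look for a profitable unilateral deviation.
(Budget, Standard): Velox can switch to Standard (-3 → 4). Not NE.
(Budget, Plus): Velox gets 4, best alternative -3; Turo gets 5, best alternative -1. No profitable deviation — NE.
(Budget, Premium): Turo can switch to Plus (-1 → 5). Not NE.
(Standard, Standard): Turo can switch to Plus (-3 → 4). Not NE.
(Standard, Plus): Velox can switch to Budget (-4 → 4). Not NE.
(Standard, Premium): Velox can switch to Budget (-3 → 4). Not NE.
(Plus, Standard): Velox can switch to Standard (-2 → 4). Not NE.
(Plus, Plus): Velox can switch to Budget (-3 → 4). Not NE.
(Plus, Premium): Velox can switch to Budget (-2 → 4). Not NE.

(Budget, Plus)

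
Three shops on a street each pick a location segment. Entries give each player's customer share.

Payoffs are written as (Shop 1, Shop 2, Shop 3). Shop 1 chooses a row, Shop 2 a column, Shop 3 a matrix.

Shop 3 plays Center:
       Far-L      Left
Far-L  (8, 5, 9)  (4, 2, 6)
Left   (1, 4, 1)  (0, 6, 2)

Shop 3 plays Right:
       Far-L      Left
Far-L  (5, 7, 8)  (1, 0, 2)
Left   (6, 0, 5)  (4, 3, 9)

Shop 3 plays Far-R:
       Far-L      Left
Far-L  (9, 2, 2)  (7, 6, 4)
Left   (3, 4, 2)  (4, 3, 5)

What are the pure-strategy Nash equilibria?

(Far-L, Far-L, Center) and (Left, Left, Right)

(Far-L, Far-L, Center): Shop 1 gets 8, best alternative 1; Shop 2 gets 5, best alternative 2; Shop 3 gets 9, best alternative 8. No profitable deviation — NE.
(Far-L, Far-L, Right): Shop 1 can switch to Left (5 → 6). Not NE.
(Far-L, Far-L, Far-R): Shop 2 can switch to Left (2 → 6). Not NE.
(Far-L, Left, Center): Shop 2 can switch to Far-L (2 → 5). Not NE.
(Far-L, Left, Right): Shop 1 can switch to Left (1 → 4). Not NE.
(Far-L, Left, Far-R): Shop 3 can switch to Center (4 → 6). Not NE.
(Left, Far-L, Center): Shop 1 can switch to Far-L (1 → 8). Not NE.
(Left, Far-L, Right): Shop 2 can switch to Left (0 → 3). Not NE.
(Left, Far-L, Far-R): Shop 1 can switch to Far-L (3 → 9). Not NE.
(Left, Left, Center): Shop 1 can switch to Far-L (0 → 4). Not NE.
(Left, Left, Right): Shop 1 gets 4, best alternative 1; Shop 2 gets 3, best alternative 0; Shop 3 gets 9, best alternative 5. No profitable deviation — NE.
(Left, Left, Far-R): Shop 1 can switch to Far-L (4 → 7). Not NE.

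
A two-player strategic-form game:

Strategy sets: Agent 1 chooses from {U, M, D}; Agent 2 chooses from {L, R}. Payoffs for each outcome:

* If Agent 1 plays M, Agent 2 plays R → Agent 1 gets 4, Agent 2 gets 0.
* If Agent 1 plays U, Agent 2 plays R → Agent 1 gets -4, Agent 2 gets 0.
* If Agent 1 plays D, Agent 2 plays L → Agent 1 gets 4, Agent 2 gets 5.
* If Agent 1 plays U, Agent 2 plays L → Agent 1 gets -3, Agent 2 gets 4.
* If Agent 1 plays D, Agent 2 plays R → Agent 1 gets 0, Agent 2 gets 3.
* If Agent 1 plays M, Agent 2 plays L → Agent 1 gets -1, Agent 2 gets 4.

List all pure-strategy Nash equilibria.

(D, L)

(U, L): Agent 1 can switch to M (-3 → -1). Not NE.
(U, R): Agent 1 can switch to M (-4 → 4). Not NE.
(M, L): Agent 1 can switch to D (-1 → 4). Not NE.
(M, R): Agent 2 can switch to L (0 → 4). Not NE.
(D, L): Agent 1 gets 4, best alternative -1; Agent 2 gets 5, best alternative 3. No profitable deviation — NE.
(D, R): Agent 1 can switch to M (0 → 4). Not NE.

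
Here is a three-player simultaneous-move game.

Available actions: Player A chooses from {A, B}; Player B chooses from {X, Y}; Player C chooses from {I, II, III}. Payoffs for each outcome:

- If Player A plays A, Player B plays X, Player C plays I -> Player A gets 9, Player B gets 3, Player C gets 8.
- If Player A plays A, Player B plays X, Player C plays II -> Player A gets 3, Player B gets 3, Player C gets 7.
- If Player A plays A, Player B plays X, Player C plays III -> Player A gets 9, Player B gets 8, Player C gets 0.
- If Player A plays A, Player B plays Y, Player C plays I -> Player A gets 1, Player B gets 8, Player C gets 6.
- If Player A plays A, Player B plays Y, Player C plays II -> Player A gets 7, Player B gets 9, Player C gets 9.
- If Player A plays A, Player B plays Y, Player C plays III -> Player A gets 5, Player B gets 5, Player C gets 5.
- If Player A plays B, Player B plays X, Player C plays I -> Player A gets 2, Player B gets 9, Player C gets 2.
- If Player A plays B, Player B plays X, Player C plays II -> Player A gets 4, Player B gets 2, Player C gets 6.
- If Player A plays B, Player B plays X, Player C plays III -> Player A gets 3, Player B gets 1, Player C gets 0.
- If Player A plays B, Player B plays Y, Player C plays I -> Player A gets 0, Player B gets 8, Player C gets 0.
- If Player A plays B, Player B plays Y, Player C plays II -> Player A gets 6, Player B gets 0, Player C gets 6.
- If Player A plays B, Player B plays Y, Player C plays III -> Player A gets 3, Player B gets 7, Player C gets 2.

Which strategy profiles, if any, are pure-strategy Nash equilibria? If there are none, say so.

The pure Nash equilibria are (A, Y, II), (B, X, II).

Player A against (X, I): payoffs 9, 2 → best response A.
Player A against (X, II): payoffs 3, 4 → best response B.
Player A against (X, III): payoffs 9, 3 → best response A.
Player A against (Y, I): payoffs 1, 0 → best response A.
Player A against (Y, II): payoffs 7, 6 → best response A.
Player A against (Y, III): payoffs 5, 3 → best response A.
Player B against (A, I): payoffs 3, 8 → best response Y.
Player B against (A, II): payoffs 3, 9 → best response Y.
Player B against (A, III): payoffs 8, 5 → best response X.
Player B against (B, I): payoffs 9, 8 → best response X.
Player B against (B, II): payoffs 2, 0 → best response X.
Player B against (B, III): payoffs 1, 7 → best response Y.
Player C against (A, X): payoffs 8, 7, 0 → best response I.
Player C against (A, Y): payoffs 6, 9, 5 → best response II.
Player C against (B, X): payoffs 2, 6, 0 → best response II.
Player C against (B, Y): payoffs 0, 6, 2 → best response II.
Mutual best responses: (A, Y, II); (B, X, II).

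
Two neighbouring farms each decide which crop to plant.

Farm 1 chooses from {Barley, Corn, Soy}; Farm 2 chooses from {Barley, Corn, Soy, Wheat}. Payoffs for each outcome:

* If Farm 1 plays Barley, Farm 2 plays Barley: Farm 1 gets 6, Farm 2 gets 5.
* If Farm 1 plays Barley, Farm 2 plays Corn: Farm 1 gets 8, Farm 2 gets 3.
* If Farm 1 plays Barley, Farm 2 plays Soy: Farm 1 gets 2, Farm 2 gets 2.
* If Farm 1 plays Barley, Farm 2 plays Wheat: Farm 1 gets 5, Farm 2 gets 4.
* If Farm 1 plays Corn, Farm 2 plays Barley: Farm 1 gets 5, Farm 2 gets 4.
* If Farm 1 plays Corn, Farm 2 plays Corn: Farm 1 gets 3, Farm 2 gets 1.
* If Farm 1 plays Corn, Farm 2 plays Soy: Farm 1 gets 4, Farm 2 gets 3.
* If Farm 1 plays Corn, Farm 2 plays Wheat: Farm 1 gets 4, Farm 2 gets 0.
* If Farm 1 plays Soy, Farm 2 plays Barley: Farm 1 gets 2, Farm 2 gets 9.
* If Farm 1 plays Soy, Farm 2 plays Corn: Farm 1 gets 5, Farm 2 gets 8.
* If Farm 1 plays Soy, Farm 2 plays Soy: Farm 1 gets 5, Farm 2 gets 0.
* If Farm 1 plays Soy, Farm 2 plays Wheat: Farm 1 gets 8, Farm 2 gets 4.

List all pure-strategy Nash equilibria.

(Barley, Barley)

Mark each player's best response to every combination of opponents' strategies; a profile where every player is best-responding is a pure Nash equilibrium.
Farm 1 against Barley: payoffs 6, 5, 2 → best response Barley.
Farm 1 against Corn: payoffs 8, 3, 5 → best response Barley.
Farm 1 against Soy: payoffs 2, 4, 5 → best response Soy.
Farm 1 against Wheat: payoffs 5, 4, 8 → best response Soy.
Farm 2 against Barley: payoffs 5, 3, 2, 4 → best response Barley.
Farm 2 against Corn: payoffs 4, 1, 3, 0 → best response Barley.
Farm 2 against Soy: payoffs 9, 8, 0, 4 → best response Barley.
Mutual best responses: (Barley, Barley).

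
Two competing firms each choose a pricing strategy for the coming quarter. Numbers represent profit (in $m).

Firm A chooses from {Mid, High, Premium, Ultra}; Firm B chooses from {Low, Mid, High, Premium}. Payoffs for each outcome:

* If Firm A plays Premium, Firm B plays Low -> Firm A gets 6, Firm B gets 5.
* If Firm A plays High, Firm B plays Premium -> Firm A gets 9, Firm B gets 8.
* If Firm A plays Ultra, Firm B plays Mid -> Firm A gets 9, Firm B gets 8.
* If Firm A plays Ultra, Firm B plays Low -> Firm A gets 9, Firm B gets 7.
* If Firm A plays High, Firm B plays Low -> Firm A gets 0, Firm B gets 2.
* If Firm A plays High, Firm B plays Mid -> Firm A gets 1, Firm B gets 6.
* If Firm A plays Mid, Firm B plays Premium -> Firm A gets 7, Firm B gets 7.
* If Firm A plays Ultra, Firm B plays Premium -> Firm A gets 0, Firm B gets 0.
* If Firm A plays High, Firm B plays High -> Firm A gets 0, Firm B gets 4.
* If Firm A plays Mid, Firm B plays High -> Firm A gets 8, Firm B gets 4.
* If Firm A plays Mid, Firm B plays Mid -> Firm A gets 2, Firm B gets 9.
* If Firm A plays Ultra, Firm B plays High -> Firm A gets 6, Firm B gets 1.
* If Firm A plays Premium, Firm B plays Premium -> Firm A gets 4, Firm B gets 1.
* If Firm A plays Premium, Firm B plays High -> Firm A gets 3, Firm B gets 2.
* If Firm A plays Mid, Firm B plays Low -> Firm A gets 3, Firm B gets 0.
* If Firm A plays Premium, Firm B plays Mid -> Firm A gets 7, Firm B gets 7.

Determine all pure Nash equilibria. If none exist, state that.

For each strategy profile, look for a profitable unilateral deviation.
(Mid, Low): Firm A can switch to Premium (3 → 6). Not NE.
(Mid, Mid): Firm A can switch to Premium (2 → 7). Not NE.
(Mid, High): Firm B can switch to Mid (4 → 9). Not NE.
(Mid, Premium): Firm A can switch to High (7 → 9). Not NE.
(High, Low): Firm A can switch to Mid (0 → 3). Not NE.
(High, Mid): Firm A can switch to Mid (1 → 2). Not NE.
(High, Premium): Firm A gets 9, best alternative 7; Firm B gets 8, best alternative 6. No profitable deviation — NE.
(Ultra, Mid): Firm A gets 9, best alternative 7; Firm B gets 8, best alternative 7. No profitable deviation — NE.
(The remaining 8 profiles each have a profitable deviation by the same check.)

Pure-strategy Nash equilibria: (High, Premium) and (Ultra, Mid)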